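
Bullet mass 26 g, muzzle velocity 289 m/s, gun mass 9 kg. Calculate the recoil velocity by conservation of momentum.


v_recoil = m_p * v_p / m_gun = 0.026 * 289 / 9 = 0.8349 m/s

0.8349 m/s


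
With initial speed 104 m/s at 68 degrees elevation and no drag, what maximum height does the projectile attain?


H = (v0*sin(theta))^2 / (2g) = (104*sin(68°))^2 / (2*9.81) = 473.9 m

473.9 m


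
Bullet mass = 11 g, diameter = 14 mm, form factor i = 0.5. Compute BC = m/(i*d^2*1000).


BC = m/(i*d^2*1000) = 11/(0.5 * 14^2 * 1000) = 0.0001122

0.0001122


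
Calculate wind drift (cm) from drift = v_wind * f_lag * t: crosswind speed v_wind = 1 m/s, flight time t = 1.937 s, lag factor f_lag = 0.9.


drift = v_wind * lag * t = 1 * 0.9 * 1.937 = 1.7433 m ≈ 174.3 cm

174.3 cm


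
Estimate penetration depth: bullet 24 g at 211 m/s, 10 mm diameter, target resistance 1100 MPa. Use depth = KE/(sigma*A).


A = pi*(d/2)^2 = pi*(10/2)^2 = 78.5398 mm^2
E = 0.5*m*v^2 = 0.5*0.024*211^2 = 534.252 J
depth = E/(sigma*A) = 534.252 J / (1100 MPa * 78.5398 mm^2) = 534.252/(1100 * 78.5398) m = 0.00618392 m ≈ 6.184 mm

6.184 mm


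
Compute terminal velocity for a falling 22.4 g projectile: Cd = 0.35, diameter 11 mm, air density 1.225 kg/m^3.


A = pi*(d/2)^2 = pi*(11/2000)^2 = 9.50332e-05 m^2
vt = sqrt(2mg/(Cd*rho*A)) = sqrt(2*0.0224*9.81/(0.35 * 1.225 * 9.50332e-05)) = 103.9 m/s

103.9 m/s


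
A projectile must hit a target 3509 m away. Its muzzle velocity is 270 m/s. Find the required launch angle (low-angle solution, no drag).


sin(2*theta) = R*g/v0^2 = 3509*9.81/270^2 = 0.472199, theta = arcsin(0.472199)/2 = 14.09°

14.09 degrees


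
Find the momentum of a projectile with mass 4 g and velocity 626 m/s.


p = m*v = 0.004*626 = 2.504 kg·m/s

2.504 kg·m/s


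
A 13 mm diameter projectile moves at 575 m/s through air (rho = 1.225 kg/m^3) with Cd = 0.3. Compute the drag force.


A = pi*(d/2)^2 = pi*(13/2000)^2 = 1.32732e-04 m^2
Fd = 0.5*Cd*rho*A*v^2 = 0.5*0.3*1.225*1.32732e-04*575^2 = 8.064 N

8.064 N


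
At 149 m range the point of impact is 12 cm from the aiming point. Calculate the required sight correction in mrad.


1 mrad subtends 1 cm per 10 m of range, so adj = error_cm / (dist_m / 10) = 12 / (149/10) = 0.8054 mrad

0.8054 mrad


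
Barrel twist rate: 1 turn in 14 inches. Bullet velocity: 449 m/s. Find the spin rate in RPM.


twist_m = 14*0.0254 = 0.3556 m
spin = v/twist = 449/0.3556 = 1262.655 rev/s
RPM = spin*60 = 1262.655*60 ≈ 75759 RPM

75759 RPM


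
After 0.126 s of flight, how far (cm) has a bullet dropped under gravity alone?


drop = 0.5*g*t^2 = 0.5*9.81*0.126^2 = 0.0778718 m ≈ 7.787 cm

7.787 cm


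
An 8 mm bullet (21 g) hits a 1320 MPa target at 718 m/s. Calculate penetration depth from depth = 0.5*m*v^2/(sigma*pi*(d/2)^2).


A = pi*(d/2)^2 = pi*(8/2)^2 = 50.2655 mm^2
E = 0.5*m*v^2 = 0.5*0.021*718^2 = 5413 J
depth = E/(sigma*A) = 5413 J / (1320 MPa * 50.2655 mm^2) = 5413/(1320 * 50.2655) m = 0.081582 m ≈ 81.58 mm

81.58 mm


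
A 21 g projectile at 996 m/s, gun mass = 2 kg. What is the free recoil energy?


v_r = m_p*v_p/m_gun = 0.021*996/2 = 10.458 m/s, E_r = 0.5*m_gun*v_r^2 = 0.5*2*10.458^2 = 109.4 J

109.4 J


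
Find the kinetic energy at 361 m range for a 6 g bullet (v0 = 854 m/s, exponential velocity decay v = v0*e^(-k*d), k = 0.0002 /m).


v = v0*exp(-k*d) = 854*exp(-0.0002*361) = 794.514 m/s
E = 0.5*m*v^2 = 0.5*0.006*794.514^2 = 1894 J

1894 J


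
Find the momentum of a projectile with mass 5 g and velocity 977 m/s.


p = m*v = 0.005*977 = 4.885 kg·m/s

4.885 kg·m/s


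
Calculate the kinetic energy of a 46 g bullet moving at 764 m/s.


E = 0.5*m*v^2 = 0.5*0.046*764^2 = 13425 J

13425 J


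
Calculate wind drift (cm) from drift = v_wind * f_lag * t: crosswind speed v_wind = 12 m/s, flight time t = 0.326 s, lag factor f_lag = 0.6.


drift = v_wind * lag * t = 12 * 0.6 * 0.326 = 2.3472 m ≈ 234.7 cm

234.7 cm


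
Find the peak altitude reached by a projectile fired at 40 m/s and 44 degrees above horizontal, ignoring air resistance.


H = (v0*sin(theta))^2 / (2g) = (40*sin(44°))^2 / (2*9.81) = 39.35 m

39.35 m


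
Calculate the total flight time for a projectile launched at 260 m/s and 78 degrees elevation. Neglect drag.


T = 2*v0*sin(theta)/g = 2*260*sin(78°)/9.81 = 51.85 s

51.85 s


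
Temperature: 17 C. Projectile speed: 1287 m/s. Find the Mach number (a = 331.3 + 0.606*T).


a = 331.3 + 0.606*(17) = 341.602 m/s
M = v/a = 1287/341.602 = 3.768

3.768


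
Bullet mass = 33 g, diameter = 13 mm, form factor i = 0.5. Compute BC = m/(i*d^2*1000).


BC = m/(i*d^2*1000) = 33/(0.5 * 13^2 * 1000) = 0.0003905

0.0003905


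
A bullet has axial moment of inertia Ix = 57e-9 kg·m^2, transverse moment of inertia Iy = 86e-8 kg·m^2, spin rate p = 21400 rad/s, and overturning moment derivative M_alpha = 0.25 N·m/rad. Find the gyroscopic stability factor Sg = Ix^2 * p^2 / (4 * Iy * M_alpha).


Sg = Ix^2 * p^2 / (4 * Iy * M_alpha) = (57e-9)^2 * 21400^2 / (4 * 86e-8 * 0.25) = 1.73

1.73


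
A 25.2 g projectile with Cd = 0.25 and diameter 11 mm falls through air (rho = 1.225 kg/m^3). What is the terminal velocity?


A = pi*(d/2)^2 = pi*(11/2000)^2 = 9.50332e-05 m^2
vt = sqrt(2mg/(Cd*rho*A)) = sqrt(2*0.0252*9.81/(0.25 * 1.225 * 9.50332e-05)) = 130.3 m/s

130.3 m/s


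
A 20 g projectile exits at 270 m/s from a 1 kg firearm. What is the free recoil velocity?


v_recoil = m_p * v_p / m_gun = 0.02 * 270 / 1 = 5.4 m/s

5.4 m/s


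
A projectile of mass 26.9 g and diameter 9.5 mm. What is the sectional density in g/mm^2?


SD = m/d^2 = 26.9/9.5^2 = 0.2981 g/mm^2

0.2981 g/mm^2


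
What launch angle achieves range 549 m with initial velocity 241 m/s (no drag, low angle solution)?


sin(2*theta) = R*g/v0^2 = 549*9.81/241^2 = 0.0927272, theta = arcsin(0.0927272)/2 = 2.66°

2.66 degrees


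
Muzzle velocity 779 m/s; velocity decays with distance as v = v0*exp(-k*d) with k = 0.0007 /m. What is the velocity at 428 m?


v = v0*exp(-k*d) = 779*exp(-0.0007*428) = 577.3 m/s

577.3 m/s


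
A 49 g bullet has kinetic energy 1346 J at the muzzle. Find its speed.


v = sqrt(2*E/m) = sqrt(2*1346/0.049) = 234.4 m/s

234.4 m/s


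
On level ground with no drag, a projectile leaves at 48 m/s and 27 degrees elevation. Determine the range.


R = v0^2 * sin(2*theta) / g = 48^2 * sin(2*27°) / 9.81 = 190 m

190 m


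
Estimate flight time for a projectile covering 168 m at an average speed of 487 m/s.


t = d/v = 168/487 = 0.345 s

0.345 s


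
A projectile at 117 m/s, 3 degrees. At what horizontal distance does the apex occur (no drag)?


R = v0^2*sin(2*theta)/g = 117^2*sin(2*3°)/9.81 = 145.86 m
apex_dist = R/2 = 145.86/2 = 72.93 m

72.93 m


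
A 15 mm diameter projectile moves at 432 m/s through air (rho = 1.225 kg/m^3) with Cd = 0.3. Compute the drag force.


A = pi*(d/2)^2 = pi*(15/2000)^2 = 1.76715e-04 m^2
Fd = 0.5*Cd*rho*A*v^2 = 0.5*0.3*1.225*1.76715e-04*432^2 = 6.06 N

6.06 N


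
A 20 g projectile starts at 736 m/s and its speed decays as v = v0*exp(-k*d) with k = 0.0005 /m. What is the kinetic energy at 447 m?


v = v0*exp(-k*d) = 736*exp(-0.0005*447) = 588.59 m/s
E = 0.5*m*v^2 = 0.5*0.02*588.59^2 = 3464 J

3464 J


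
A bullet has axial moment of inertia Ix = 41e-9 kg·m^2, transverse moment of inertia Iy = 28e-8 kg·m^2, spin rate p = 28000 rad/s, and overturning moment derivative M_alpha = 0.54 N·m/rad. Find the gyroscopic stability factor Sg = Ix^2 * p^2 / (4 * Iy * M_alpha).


Sg = Ix^2 * p^2 / (4 * Iy * M_alpha) = (41e-9)^2 * 28000^2 / (4 * 28e-8 * 0.54) = 2.179

2.179


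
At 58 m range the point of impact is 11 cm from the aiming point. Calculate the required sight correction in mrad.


1 mrad subtends 1 cm per 10 m of range, so adj = error_cm / (dist_m / 10) = 11 / (58/10) = 1.897 mrad

1.897 mrad


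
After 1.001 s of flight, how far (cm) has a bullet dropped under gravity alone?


drop = 0.5*g*t^2 = 0.5*9.81*1.001^2 = 4.91481 m ≈ 491.5 cm

491.5 cm


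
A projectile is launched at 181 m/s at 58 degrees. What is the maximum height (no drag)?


H = (v0*sin(theta))^2 / (2g) = (181*sin(58°))^2 / (2*9.81) = 1201 m

1201 m


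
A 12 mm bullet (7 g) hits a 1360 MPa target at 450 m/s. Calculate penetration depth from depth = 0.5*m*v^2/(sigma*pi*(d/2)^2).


A = pi*(d/2)^2 = pi*(12/2)^2 = 113.097 mm^2
E = 0.5*m*v^2 = 0.5*0.007*450^2 = 708.75 J
depth = E/(sigma*A) = 708.75 J / (1360 MPa * 113.097 mm^2) = 708.75/(1360 * 113.097) m = 0.00460789 m ≈ 4.608 mm

4.608 mm


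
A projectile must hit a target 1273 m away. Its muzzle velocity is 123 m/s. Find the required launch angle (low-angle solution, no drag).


sin(2*theta) = R*g/v0^2 = 1273*9.81/123^2 = 0.825443, theta = arcsin(0.825443)/2 = 27.82°

27.82 degrees


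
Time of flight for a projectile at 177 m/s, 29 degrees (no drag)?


T = 2*v0*sin(theta)/g = 2*177*sin(29°)/9.81 = 17.49 s

17.49 s


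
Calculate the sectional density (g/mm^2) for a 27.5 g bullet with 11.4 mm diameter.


SD = m/d^2 = 27.5/11.4^2 = 0.2116 g/mm^2

0.2116 g/mm^2


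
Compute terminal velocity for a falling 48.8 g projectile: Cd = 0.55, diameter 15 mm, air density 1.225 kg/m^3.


A = pi*(d/2)^2 = pi*(15/2000)^2 = 1.76715e-04 m^2
vt = sqrt(2mg/(Cd*rho*A)) = sqrt(2*0.0488*9.81/(0.55 * 1.225 * 1.76715e-04)) = 89.68 m/s

89.68 m/s


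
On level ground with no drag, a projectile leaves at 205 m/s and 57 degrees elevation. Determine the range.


R = v0^2 * sin(2*theta) / g = 205^2 * sin(2*57°) / 9.81 = 3914 m

3914 m


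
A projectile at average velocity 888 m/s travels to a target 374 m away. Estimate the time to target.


t = d/v = 374/888 = 0.4212 s

0.4212 s


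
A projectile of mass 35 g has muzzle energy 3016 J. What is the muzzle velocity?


v = sqrt(2*E/m) = sqrt(2*3016/0.035) = 415.1 m/s

415.1 m/s


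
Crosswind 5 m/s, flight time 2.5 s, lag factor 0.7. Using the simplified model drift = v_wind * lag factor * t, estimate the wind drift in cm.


drift = v_wind * lag * t = 5 * 0.7 * 2.5 = 8.75 m ≈ 875 cm

875 cm


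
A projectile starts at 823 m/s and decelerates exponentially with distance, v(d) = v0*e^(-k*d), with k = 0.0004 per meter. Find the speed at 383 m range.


v = v0*exp(-k*d) = 823*exp(-0.0004*383) = 706.1 m/s

706.1 m/s


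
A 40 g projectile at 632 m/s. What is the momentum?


p = m*v = 0.04*632 = 25.28 kg·m/s

25.28 kg·m/s


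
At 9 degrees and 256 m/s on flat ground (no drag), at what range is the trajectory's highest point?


R = v0^2*sin(2*theta)/g = 256^2*sin(2*9°)/9.81 = 2064.4 m
apex_dist = R/2 = 2064.4/2 = 1032 m

1032 m


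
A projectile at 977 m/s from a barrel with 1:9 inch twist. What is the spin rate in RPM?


twist_m = 9*0.0254 = 0.2286 m
spin = v/twist = 977/0.2286 = 4273.841 rev/s
RPM = spin*60 = 4273.841*60 ≈ 256430 RPM

256430 RPM


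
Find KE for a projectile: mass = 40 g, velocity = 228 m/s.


E = 0.5*m*v^2 = 0.5*0.04*228^2 = 1040 J

1040 J


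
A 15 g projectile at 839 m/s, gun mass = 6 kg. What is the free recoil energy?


v_r = m_p*v_p/m_gun = 0.015*839/6 = 2.0975 m/s, E_r = 0.5*m_gun*v_r^2 = 0.5*6*2.0975^2 = 13.2 J

13.2 J


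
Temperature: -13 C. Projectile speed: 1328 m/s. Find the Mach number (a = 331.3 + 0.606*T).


a = 331.3 + 0.606*(-13) = 323.422 m/s
M = v/a = 1328/323.422 = 4.106

4.106


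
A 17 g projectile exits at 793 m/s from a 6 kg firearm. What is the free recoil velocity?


v_recoil = m_p * v_p / m_gun = 0.017 * 793 / 6 = 2.247 m/s

2.247 m/s


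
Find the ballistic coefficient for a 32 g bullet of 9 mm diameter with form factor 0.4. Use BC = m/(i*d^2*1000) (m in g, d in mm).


BC = m/(i*d^2*1000) = 32/(0.4 * 9^2 * 1000) = 0.0009877

0.0009877


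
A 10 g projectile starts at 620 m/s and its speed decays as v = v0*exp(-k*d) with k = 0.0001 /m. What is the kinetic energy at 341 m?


v = v0*exp(-k*d) = 620*exp(-0.0001*341) = 599.214 m/s
E = 0.5*m*v^2 = 0.5*0.01*599.214^2 = 1795 J

1795 J


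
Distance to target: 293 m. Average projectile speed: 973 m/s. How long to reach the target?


t = d/v = 293/973 = 0.3011 s

0.3011 s


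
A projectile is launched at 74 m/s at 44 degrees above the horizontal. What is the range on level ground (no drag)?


R = v0^2 * sin(2*theta) / g = 74^2 * sin(2*44°) / 9.81 = 557.9 m

557.9 m


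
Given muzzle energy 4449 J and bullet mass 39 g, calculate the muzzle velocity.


v = sqrt(2*E/m) = sqrt(2*4449/0.039) = 477.7 m/s

477.7 m/s


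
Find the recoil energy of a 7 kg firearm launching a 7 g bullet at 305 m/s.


v_r = m_p*v_p/m_gun = 0.007*305/7 = 0.305 m/s, E_r = 0.5*m_gun*v_r^2 = 0.5*7*0.305^2 = 0.3256 J

0.3256 J


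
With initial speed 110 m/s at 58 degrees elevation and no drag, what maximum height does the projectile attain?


H = (v0*sin(theta))^2 / (2g) = (110*sin(58°))^2 / (2*9.81) = 443.5 m

443.5 m


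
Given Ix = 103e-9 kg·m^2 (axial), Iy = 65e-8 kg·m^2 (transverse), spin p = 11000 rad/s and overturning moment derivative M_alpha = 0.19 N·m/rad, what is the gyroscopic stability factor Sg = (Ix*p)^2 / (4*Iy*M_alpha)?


Sg = Ix^2 * p^2 / (4 * Iy * M_alpha) = (103e-9)^2 * 11000^2 / (4 * 65e-8 * 0.19) = 2.599

2.599


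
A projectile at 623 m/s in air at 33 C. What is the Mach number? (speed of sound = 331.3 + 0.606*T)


a = 331.3 + 0.606*(33) = 351.298 m/s
M = v/a = 623/351.298 = 1.773

1.773


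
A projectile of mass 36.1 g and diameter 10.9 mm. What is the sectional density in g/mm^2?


SD = m/d^2 = 36.1/10.9^2 = 0.3038 g/mm^2

0.3038 g/mm^2


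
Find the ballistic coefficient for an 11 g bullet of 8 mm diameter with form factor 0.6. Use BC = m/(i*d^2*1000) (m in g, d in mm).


BC = m/(i*d^2*1000) = 11/(0.6 * 8^2 * 1000) = 0.0002865

0.0002865


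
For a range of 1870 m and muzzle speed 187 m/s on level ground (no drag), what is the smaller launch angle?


sin(2*theta) = R*g/v0^2 = 1870*9.81/187^2 = 0.524599, theta = arcsin(0.524599)/2 = 15.82°

15.82 degrees


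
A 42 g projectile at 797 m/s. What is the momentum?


p = m*v = 0.042*797 = 33.47 kg·m/s

33.47 kg·m/s


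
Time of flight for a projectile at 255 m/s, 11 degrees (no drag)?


T = 2*v0*sin(theta)/g = 2*255*sin(11°)/9.81 = 9.92 s

9.92 s


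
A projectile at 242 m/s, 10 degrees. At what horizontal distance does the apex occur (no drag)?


R = v0^2*sin(2*theta)/g = 242^2*sin(2*10°)/9.81 = 2041.8 m
apex_dist = R/2 = 2041.8/2 = 1021 m

1021 m


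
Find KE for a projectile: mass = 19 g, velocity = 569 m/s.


E = 0.5*m*v^2 = 0.5*0.019*569^2 = 3076 J

3076 J


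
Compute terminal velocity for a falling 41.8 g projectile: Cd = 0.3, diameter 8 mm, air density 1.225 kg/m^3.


A = pi*(d/2)^2 = pi*(8/2000)^2 = 5.02655e-05 m^2
vt = sqrt(2mg/(Cd*rho*A)) = sqrt(2*0.0418*9.81/(0.3 * 1.225 * 5.02655e-05)) = 210.7 m/s

210.7 m/s


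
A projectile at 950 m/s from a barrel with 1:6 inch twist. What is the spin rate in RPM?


twist_m = 6*0.0254 = 0.1524 m
spin = v/twist = 950/0.1524 = 6233.596 rev/s
RPM = spin*60 = 6233.596*60 ≈ 374016 RPM

374016 RPM


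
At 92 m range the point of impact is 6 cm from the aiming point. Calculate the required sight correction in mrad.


1 mrad subtends 1 cm per 10 m of range, so adj = error_cm / (dist_m / 10) = 6 / (92/10) = 0.6522 mrad

0.6522 mrad


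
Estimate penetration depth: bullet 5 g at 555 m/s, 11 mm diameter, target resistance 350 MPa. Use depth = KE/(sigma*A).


A = pi*(d/2)^2 = pi*(11/2)^2 = 95.0332 mm^2
E = 0.5*m*v^2 = 0.5*0.005*555^2 = 770.062 J
depth = E/(sigma*A) = 770.062 J / (350 MPa * 95.0332 mm^2) = 770.062/(350 * 95.0332) m = 0.0231517 m ≈ 23.15 mm

23.15 mm


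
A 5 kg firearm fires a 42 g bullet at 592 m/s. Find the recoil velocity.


v_recoil = m_p * v_p / m_gun = 0.042 * 592 / 5 = 4.973 m/s

4.973 m/s


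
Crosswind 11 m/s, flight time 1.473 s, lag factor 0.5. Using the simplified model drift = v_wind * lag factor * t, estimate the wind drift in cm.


drift = v_wind * lag * t = 11 * 0.5 * 1.473 = 8.1015 m ≈ 810.1 cm

810.1 cm


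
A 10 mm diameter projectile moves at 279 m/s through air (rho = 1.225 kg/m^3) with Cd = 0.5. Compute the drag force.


A = pi*(d/2)^2 = pi*(10/2000)^2 = 7.85398e-05 m^2
Fd = 0.5*Cd*rho*A*v^2 = 0.5*0.5*1.225*7.85398e-05*279^2 = 1.872 N

1.872 N


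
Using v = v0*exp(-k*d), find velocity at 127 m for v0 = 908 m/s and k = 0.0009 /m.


v = v0*exp(-k*d) = 908*exp(-0.0009*127) = 809.9 m/s

809.9 m/s


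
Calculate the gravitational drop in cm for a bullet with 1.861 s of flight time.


drop = 0.5*g*t^2 = 0.5*9.81*1.861^2 = 16.9876 m ≈ 1699 cm

1699 cm


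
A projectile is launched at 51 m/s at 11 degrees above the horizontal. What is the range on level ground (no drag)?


R = v0^2 * sin(2*theta) / g = 51^2 * sin(2*11°) / 9.81 = 99.32 m

99.32 m


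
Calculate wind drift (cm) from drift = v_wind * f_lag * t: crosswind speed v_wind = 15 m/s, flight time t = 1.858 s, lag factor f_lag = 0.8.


drift = v_wind * lag * t = 15 * 0.8 * 1.858 = 22.296 m ≈ 2230 cm

2230 cm


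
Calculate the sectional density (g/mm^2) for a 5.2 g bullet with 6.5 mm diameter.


SD = m/d^2 = 5.2/6.5^2 = 0.1231 g/mm^2

0.1231 g/mm^2


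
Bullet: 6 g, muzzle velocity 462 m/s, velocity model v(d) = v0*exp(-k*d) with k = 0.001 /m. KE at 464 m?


v = v0*exp(-k*d) = 462*exp(-0.001*464) = 290.489 m/s
E = 0.5*m*v^2 = 0.5*0.006*290.489^2 = 253.2 J

253.2 J


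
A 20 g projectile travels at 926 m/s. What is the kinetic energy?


E = 0.5*m*v^2 = 0.5*0.02*926^2 = 8575 J

8575 J


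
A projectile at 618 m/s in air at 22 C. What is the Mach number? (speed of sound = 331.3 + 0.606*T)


a = 331.3 + 0.606*(22) = 344.632 m/s
M = v/a = 618/344.632 = 1.793

1.793


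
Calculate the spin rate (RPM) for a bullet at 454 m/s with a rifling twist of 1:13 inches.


twist_m = 13*0.0254 = 0.3302 m
spin = v/twist = 454/0.3302 = 1374.924 rev/s
RPM = spin*60 = 1374.924*60 ≈ 82495 RPM

82495 RPM


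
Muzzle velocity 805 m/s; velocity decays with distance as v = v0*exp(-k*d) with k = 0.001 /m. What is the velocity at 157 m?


v = v0*exp(-k*d) = 805*exp(-0.001*157) = 688 m/s

688 m/s


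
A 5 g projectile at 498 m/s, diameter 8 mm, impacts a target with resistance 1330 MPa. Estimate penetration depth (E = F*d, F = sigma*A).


A = pi*(d/2)^2 = pi*(8/2)^2 = 50.2655 mm^2
E = 0.5*m*v^2 = 0.5*0.005*498^2 = 620.01 J
depth = E/(sigma*A) = 620.01 J / (1330 MPa * 50.2655 mm^2) = 620.01/(1330 * 50.2655) m = 0.00927422 m ≈ 9.274 mm

9.274 mm


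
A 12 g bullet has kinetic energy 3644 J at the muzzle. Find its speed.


v = sqrt(2*E/m) = sqrt(2*3644/0.012) = 779.3 m/s

779.3 m/s


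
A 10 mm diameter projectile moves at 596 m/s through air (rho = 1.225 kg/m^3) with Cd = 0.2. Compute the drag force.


A = pi*(d/2)^2 = pi*(10/2000)^2 = 7.85398e-05 m^2
Fd = 0.5*Cd*rho*A*v^2 = 0.5*0.2*1.225*7.85398e-05*596^2 = 3.418 N

3.418 N


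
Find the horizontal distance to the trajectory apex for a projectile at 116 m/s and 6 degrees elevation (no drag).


R = v0^2*sin(2*theta)/g = 116^2*sin(2*6°)/9.81 = 285.184 m
apex_dist = R/2 = 285.184/2 = 142.6 m

142.6 m


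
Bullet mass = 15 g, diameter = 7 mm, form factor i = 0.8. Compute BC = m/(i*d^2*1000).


BC = m/(i*d^2*1000) = 15/(0.8 * 7^2 * 1000) = 0.0003827

0.0003827


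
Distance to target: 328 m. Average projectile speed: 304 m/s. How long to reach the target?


t = d/v = 328/304 = 1.079 s

1.079 s


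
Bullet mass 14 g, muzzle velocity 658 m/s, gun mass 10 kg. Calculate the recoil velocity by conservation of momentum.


v_recoil = m_p * v_p / m_gun = 0.014 * 658 / 10 = 0.9212 m/s

0.9212 m/s


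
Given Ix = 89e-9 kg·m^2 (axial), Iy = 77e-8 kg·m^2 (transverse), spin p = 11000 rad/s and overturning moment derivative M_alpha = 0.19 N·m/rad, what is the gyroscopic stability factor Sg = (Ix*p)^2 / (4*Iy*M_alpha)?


Sg = Ix^2 * p^2 / (4 * Iy * M_alpha) = (89e-9)^2 * 11000^2 / (4 * 77e-8 * 0.19) = 1.638

1.638


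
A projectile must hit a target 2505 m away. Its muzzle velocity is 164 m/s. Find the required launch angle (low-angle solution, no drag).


sin(2*theta) = R*g/v0^2 = 2505*9.81/164^2 = 0.913669, theta = arcsin(0.913669)/2 = 33.01°

33.01 degrees


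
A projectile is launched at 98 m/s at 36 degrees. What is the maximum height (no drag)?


H = (v0*sin(theta))^2 / (2g) = (98*sin(36°))^2 / (2*9.81) = 169.1 m

169.1 m


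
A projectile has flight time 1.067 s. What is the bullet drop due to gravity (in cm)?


drop = 0.5*g*t^2 = 0.5*9.81*1.067^2 = 5.58429 m ≈ 558.4 cm

558.4 cm


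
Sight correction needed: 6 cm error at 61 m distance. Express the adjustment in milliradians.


1 mrad subtends 1 cm per 10 m of range, so adj = error_cm / (dist_m / 10) = 6 / (61/10) = 0.9836 mrad

0.9836 mrad


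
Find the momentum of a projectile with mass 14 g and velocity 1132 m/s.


p = m*v = 0.014*1132 = 15.85 kg·m/s

15.85 kg·m/s


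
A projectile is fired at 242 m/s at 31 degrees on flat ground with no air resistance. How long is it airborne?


T = 2*v0*sin(theta)/g = 2*242*sin(31°)/9.81 = 25.41 s

25.41 s


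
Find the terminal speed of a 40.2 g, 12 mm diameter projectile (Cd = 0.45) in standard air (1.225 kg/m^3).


A = pi*(d/2)^2 = pi*(12/2000)^2 = 1.13097e-04 m^2
vt = sqrt(2mg/(Cd*rho*A)) = sqrt(2*0.0402*9.81/(0.45 * 1.225 * 1.13097e-04)) = 112.5 m/s

112.5 m/s


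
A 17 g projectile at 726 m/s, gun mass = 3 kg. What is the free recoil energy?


v_r = m_p*v_p/m_gun = 0.017*726/3 = 4.114 m/s, E_r = 0.5*m_gun*v_r^2 = 0.5*3*4.114^2 = 25.39 J

25.39 J


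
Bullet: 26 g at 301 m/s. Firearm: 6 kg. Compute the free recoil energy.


v_r = m_p*v_p/m_gun = 0.026*301/6 = 1.30433 m/s, E_r = 0.5*m_gun*v_r^2 = 0.5*6*1.30433^2 = 5.104 J

5.104 J


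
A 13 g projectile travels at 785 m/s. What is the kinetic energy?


E = 0.5*m*v^2 = 0.5*0.013*785^2 = 4005 J

4005 J


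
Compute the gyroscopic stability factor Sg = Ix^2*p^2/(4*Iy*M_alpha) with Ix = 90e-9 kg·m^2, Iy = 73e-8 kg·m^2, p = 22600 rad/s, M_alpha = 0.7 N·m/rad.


Sg = Ix^2 * p^2 / (4 * Iy * M_alpha) = (90e-9)^2 * 22600^2 / (4 * 73e-8 * 0.7) = 2.024

2.024


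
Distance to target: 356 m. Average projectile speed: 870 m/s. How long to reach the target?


t = d/v = 356/870 = 0.4092 s

0.4092 s


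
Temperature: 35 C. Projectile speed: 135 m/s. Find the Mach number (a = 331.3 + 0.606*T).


a = 331.3 + 0.606*(35) = 352.51 m/s
M = v/a = 135/352.51 = 0.383

0.383


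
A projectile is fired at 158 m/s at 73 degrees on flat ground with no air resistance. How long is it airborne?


T = 2*v0*sin(theta)/g = 2*158*sin(73°)/9.81 = 30.8 s

30.8 s


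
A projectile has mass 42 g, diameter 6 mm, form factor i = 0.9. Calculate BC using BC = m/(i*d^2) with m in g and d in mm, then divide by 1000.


BC = m/(i*d^2*1000) = 42/(0.9 * 6^2 * 1000) = 0.001296

0.001296


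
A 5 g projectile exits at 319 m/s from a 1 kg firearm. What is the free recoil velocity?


v_recoil = m_p * v_p / m_gun = 0.005 * 319 / 1 = 1.595 m/s

1.595 m/s


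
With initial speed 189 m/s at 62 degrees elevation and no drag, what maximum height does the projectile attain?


H = (v0*sin(theta))^2 / (2g) = (189*sin(62°))^2 / (2*9.81) = 1419 m

1419 m


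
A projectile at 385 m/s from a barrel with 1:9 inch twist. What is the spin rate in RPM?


twist_m = 9*0.0254 = 0.2286 m
spin = v/twist = 385/0.2286 = 1684.164 rev/s
RPM = spin*60 = 1684.164*60 ≈ 101050 RPM

101050 RPM


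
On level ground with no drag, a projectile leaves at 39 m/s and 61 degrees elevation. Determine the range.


R = v0^2 * sin(2*theta) / g = 39^2 * sin(2*61°) / 9.81 = 131.5 m

131.5 m


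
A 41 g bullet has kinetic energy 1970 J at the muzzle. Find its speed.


v = sqrt(2*E/m) = sqrt(2*1970/0.041) = 310 m/s

310 m/s


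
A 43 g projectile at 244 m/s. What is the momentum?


p = m*v = 0.043*244 = 10.49 kg·m/s

10.49 kg·m/s


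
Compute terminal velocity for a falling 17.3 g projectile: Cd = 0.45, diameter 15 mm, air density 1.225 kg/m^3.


A = pi*(d/2)^2 = pi*(15/2000)^2 = 1.76715e-04 m^2
vt = sqrt(2mg/(Cd*rho*A)) = sqrt(2*0.0173*9.81/(0.45 * 1.225 * 1.76715e-04)) = 59.03 m/s

59.03 m/s


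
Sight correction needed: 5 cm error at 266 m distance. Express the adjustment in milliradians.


1 mrad subtends 1 cm per 10 m of range, so adj = error_cm / (dist_m / 10) = 5 / (266/10) = 0.188 mrad

0.188 mrad


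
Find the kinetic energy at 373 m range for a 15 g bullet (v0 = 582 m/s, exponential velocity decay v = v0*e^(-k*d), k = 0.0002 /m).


v = v0*exp(-k*d) = 582*exp(-0.0002*373) = 540.163 m/s
E = 0.5*m*v^2 = 0.5*0.015*540.163^2 = 2188 J

2188 J


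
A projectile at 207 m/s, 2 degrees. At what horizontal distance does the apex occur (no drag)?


R = v0^2*sin(2*theta)/g = 207^2*sin(2*2°)/9.81 = 304.689 m
apex_dist = R/2 = 304.689/2 = 152.3 m

152.3 m


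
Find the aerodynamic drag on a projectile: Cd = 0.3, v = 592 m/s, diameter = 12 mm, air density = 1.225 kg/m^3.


A = pi*(d/2)^2 = pi*(12/2000)^2 = 1.13097e-04 m^2
Fd = 0.5*Cd*rho*A*v^2 = 0.5*0.3*1.225*1.13097e-04*592^2 = 7.283 N

7.283 N


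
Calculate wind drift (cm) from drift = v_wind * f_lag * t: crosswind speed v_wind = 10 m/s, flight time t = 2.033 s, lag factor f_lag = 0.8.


drift = v_wind * lag * t = 10 * 0.8 * 2.033 = 16.264 m ≈ 1626 cm

1626 cm


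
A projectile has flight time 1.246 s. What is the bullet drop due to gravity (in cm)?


drop = 0.5*g*t^2 = 0.5*9.81*1.246^2 = 7.61509 m ≈ 761.5 cm

761.5 cm


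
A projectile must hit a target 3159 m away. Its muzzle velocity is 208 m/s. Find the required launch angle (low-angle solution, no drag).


sin(2*theta) = R*g/v0^2 = 3159*9.81/208^2 = 0.716295, theta = arcsin(0.716295)/2 = 22.87°

22.87 degrees


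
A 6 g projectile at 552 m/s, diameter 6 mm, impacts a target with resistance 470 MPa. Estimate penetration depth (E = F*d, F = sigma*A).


A = pi*(d/2)^2 = pi*(6/2)^2 = 28.2743 mm^2
E = 0.5*m*v^2 = 0.5*0.006*552^2 = 914.112 J
depth = E/(sigma*A) = 914.112 J / (470 MPa * 28.2743 mm^2) = 914.112/(470 * 28.2743) m = 0.0687874 m ≈ 68.79 mm

68.79 mm


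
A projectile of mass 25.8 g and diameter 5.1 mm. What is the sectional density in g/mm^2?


SD = m/d^2 = 25.8/5.1^2 = 0.9919 g/mm^2

0.9919 g/mm^2


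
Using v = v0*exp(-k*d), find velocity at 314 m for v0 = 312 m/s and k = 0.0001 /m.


v = v0*exp(-k*d) = 312*exp(-0.0001*314) = 302.4 m/s

302.4 m/s


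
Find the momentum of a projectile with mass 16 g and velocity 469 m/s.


p = m*v = 0.016*469 = 7.504 kg·m/s

7.504 kg·m/s


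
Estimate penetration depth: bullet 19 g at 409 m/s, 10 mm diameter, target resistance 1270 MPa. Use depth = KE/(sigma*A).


A = pi*(d/2)^2 = pi*(10/2)^2 = 78.5398 mm^2
E = 0.5*m*v^2 = 0.5*0.019*409^2 = 1589.17 J
depth = E/(sigma*A) = 1589.17 J / (1270 MPa * 78.5398 mm^2) = 1589.17/(1270 * 78.5398) m = 0.0159322 m ≈ 15.93 mm

15.93 mm


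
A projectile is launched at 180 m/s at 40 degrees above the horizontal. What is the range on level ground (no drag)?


R = v0^2 * sin(2*theta) / g = 180^2 * sin(2*40°) / 9.81 = 3253 m

3253 m


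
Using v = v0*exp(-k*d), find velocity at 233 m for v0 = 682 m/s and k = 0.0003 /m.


v = v0*exp(-k*d) = 682*exp(-0.0003*233) = 636 m/s

636 m/s


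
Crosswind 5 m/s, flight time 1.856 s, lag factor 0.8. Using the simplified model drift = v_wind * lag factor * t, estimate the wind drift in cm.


drift = v_wind * lag * t = 5 * 0.8 * 1.856 = 7.424 m ≈ 742.4 cm

742.4 cm


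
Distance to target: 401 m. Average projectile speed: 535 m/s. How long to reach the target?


t = d/v = 401/535 = 0.7495 s

0.7495 s


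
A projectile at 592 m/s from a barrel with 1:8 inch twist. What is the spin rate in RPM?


twist_m = 8*0.0254 = 0.2032 m
spin = v/twist = 592/0.2032 = 2913.386 rev/s
RPM = spin*60 = 2913.386*60 ≈ 174803 RPM

174803 RPM


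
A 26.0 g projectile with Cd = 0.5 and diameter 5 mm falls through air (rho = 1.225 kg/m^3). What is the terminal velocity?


A = pi*(d/2)^2 = pi*(5/2000)^2 = 1.96350e-05 m^2
vt = sqrt(2mg/(Cd*rho*A)) = sqrt(2*0.026*9.81/(0.5 * 1.225 * 1.96350e-05)) = 206 m/s

206 m/s


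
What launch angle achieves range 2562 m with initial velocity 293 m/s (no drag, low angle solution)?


sin(2*theta) = R*g/v0^2 = 2562*9.81/293^2 = 0.292761, theta = arcsin(0.292761)/2 = 8.512°

8.512 degrees


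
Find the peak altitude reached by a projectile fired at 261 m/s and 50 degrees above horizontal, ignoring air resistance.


H = (v0*sin(theta))^2 / (2g) = (261*sin(50°))^2 / (2*9.81) = 2037 m

2037 m


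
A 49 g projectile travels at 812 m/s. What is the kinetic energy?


E = 0.5*m*v^2 = 0.5*0.049*812^2 = 16154 J

16154 J


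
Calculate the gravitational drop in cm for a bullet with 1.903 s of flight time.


drop = 0.5*g*t^2 = 0.5*9.81*1.903^2 = 17.763 m ≈ 1776 cm

1776 cm


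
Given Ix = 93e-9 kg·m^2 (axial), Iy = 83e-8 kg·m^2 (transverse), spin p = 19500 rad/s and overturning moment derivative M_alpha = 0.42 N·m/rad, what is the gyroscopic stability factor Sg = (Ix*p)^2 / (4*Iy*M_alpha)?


Sg = Ix^2 * p^2 / (4 * Iy * M_alpha) = (93e-9)^2 * 19500^2 / (4 * 83e-8 * 0.42) = 2.359

2.359


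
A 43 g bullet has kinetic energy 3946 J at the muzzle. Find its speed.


v = sqrt(2*E/m) = sqrt(2*3946/0.043) = 428.4 m/s

428.4 m/s


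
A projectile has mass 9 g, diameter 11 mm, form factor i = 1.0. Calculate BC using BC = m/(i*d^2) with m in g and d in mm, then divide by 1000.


BC = m/(i*d^2*1000) = 9/(1.0 * 11^2 * 1000) = 7.438e-05

7.438e-05


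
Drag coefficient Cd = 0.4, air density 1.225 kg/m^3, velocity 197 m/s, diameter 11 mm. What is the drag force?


A = pi*(d/2)^2 = pi*(11/2000)^2 = 9.50332e-05 m^2
Fd = 0.5*Cd*rho*A*v^2 = 0.5*0.4*1.225*9.50332e-05*197^2 = 0.9036 N

0.9036 N


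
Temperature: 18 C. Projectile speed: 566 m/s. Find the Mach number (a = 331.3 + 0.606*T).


a = 331.3 + 0.606*(18) = 342.208 m/s
M = v/a = 566/342.208 = 1.654

1.654


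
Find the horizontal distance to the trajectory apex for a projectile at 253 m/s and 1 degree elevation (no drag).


R = v0^2*sin(2*theta)/g = 253^2*sin(2*1°)/9.81 = 227.715 m
apex_dist = R/2 = 227.715/2 = 113.9 m

113.9 m


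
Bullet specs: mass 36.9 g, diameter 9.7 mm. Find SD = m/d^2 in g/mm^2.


SD = m/d^2 = 36.9/9.7^2 = 0.3922 g/mm^2

0.3922 g/mm^2


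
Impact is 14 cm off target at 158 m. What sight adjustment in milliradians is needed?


1 mrad subtends 1 cm per 10 m of range, so adj = error_cm / (dist_m / 10) = 14 / (158/10) = 0.8861 mrad

0.8861 mrad


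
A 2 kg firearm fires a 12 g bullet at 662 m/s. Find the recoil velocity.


v_recoil = m_p * v_p / m_gun = 0.012 * 662 / 2 = 3.972 m/s

3.972 m/s


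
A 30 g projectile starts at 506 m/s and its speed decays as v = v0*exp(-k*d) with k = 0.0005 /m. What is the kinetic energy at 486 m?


v = v0*exp(-k*d) = 506*exp(-0.0005*486) = 396.841 m/s
E = 0.5*m*v^2 = 0.5*0.03*396.841^2 = 2362 J

2362 J


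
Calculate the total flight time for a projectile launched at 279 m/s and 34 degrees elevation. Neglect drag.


T = 2*v0*sin(theta)/g = 2*279*sin(34°)/9.81 = 31.81 s

31.81 s


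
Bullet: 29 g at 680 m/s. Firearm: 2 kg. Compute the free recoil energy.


v_r = m_p*v_p/m_gun = 0.029*680/2 = 9.86 m/s, E_r = 0.5*m_gun*v_r^2 = 0.5*2*9.86^2 = 97.22 J

97.22 J


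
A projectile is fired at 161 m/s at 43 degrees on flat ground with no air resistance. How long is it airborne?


T = 2*v0*sin(theta)/g = 2*161*sin(43°)/9.81 = 22.39 s

22.39 s


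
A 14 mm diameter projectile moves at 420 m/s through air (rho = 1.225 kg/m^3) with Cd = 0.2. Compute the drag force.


A = pi*(d/2)^2 = pi*(14/2000)^2 = 1.53938e-04 m^2
Fd = 0.5*Cd*rho*A*v^2 = 0.5*0.2*1.225*1.53938e-04*420^2 = 3.326 N

3.326 N


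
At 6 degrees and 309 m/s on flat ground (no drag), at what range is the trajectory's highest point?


R = v0^2*sin(2*theta)/g = 309^2*sin(2*6°)/9.81 = 2023.61 m
apex_dist = R/2 = 2023.61/2 = 1012 m

1012 m


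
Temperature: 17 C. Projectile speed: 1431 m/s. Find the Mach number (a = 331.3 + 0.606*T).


a = 331.3 + 0.606*(17) = 341.602 m/s
M = v/a = 1431/341.602 = 4.189

4.189


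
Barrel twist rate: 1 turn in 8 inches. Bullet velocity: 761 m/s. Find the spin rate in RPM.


twist_m = 8*0.0254 = 0.2032 m
spin = v/twist = 761/0.2032 = 3745.079 rev/s
RPM = spin*60 = 3745.079*60 ≈ 224705 RPM

224705 RPM


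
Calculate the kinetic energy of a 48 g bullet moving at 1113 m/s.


E = 0.5*m*v^2 = 0.5*0.048*1113^2 = 29730 J

29730 J


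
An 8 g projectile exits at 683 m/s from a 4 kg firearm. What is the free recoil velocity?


v_recoil = m_p * v_p / m_gun = 0.008 * 683 / 4 = 1.366 m/s

1.366 m/s


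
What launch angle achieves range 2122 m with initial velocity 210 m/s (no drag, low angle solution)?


sin(2*theta) = R*g/v0^2 = 2122*9.81/210^2 = 0.472037, theta = arcsin(0.472037)/2 = 14.08°

14.08 degrees


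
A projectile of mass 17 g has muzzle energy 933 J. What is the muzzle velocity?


v = sqrt(2*E/m) = sqrt(2*933/0.017) = 331.3 m/s

331.3 m/s


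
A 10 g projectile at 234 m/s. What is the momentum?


p = m*v = 0.01*234 = 2.34 kg·m/s

2.34 kg·m/s


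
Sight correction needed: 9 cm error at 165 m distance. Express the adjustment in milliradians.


1 mrad subtends 1 cm per 10 m of range, so adj = error_cm / (dist_m / 10) = 9 / (165/10) = 0.5455 mrad

0.5455 mrad


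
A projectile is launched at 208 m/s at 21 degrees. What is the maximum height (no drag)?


H = (v0*sin(theta))^2 / (2g) = (208*sin(21°))^2 / (2*9.81) = 283.2 m

283.2 m


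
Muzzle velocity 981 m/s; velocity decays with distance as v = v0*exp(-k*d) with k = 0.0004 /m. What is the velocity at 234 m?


v = v0*exp(-k*d) = 981*exp(-0.0004*234) = 893.3 m/s

893.3 m/s


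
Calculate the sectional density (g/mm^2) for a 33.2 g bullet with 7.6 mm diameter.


SD = m/d^2 = 33.2/7.6^2 = 0.5748 g/mm^2

0.5748 g/mm^2


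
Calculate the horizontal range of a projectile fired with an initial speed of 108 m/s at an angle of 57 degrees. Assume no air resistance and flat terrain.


R = v0^2 * sin(2*theta) / g = 108^2 * sin(2*57°) / 9.81 = 1086 m

1086 m


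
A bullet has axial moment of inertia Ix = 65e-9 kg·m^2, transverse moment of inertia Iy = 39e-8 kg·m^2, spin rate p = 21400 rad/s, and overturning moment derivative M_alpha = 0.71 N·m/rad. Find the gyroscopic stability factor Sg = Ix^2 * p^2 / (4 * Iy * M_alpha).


Sg = Ix^2 * p^2 / (4 * Iy * M_alpha) = (65e-9)^2 * 21400^2 / (4 * 39e-8 * 0.71) = 1.747

1.747


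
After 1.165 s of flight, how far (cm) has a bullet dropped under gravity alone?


drop = 0.5*g*t^2 = 0.5*9.81*1.165^2 = 6.65719 m ≈ 665.7 cm

665.7 cm


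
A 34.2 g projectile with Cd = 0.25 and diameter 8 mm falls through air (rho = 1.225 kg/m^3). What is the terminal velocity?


A = pi*(d/2)^2 = pi*(8/2000)^2 = 5.02655e-05 m^2
vt = sqrt(2mg/(Cd*rho*A)) = sqrt(2*0.0342*9.81/(0.25 * 1.225 * 5.02655e-05)) = 208.8 m/s

208.8 m/s


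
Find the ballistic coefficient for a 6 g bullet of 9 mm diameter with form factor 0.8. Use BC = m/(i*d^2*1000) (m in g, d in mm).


BC = m/(i*d^2*1000) = 6/(0.8 * 9^2 * 1000) = 9.259e-05

9.259e-05


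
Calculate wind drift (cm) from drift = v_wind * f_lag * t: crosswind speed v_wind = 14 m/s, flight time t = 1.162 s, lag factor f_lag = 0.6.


drift = v_wind * lag * t = 14 * 0.6 * 1.162 = 9.7608 m ≈ 976.1 cm

976.1 cm


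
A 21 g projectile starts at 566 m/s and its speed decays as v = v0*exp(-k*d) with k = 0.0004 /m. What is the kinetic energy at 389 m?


v = v0*exp(-k*d) = 566*exp(-0.0004*389) = 484.44 m/s
E = 0.5*m*v^2 = 0.5*0.021*484.44^2 = 2464 J

2464 J


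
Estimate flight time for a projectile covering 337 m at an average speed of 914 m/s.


t = d/v = 337/914 = 0.3687 s

0.3687 s


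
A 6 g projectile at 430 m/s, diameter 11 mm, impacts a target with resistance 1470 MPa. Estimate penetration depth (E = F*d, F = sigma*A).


A = pi*(d/2)^2 = pi*(11/2)^2 = 95.0332 mm^2
E = 0.5*m*v^2 = 0.5*0.006*430^2 = 554.7 J
depth = E/(sigma*A) = 554.7 J / (1470 MPa * 95.0332 mm^2) = 554.7/(1470 * 95.0332) m = 0.00397069 m ≈ 3.971 mm

3.971 mm


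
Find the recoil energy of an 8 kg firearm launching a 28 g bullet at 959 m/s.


v_r = m_p*v_p/m_gun = 0.028*959/8 = 3.3565 m/s, E_r = 0.5*m_gun*v_r^2 = 0.5*8*3.3565^2 = 45.06 J

45.06 J


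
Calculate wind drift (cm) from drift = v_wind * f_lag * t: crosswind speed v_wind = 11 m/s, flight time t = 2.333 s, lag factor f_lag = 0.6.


drift = v_wind * lag * t = 11 * 0.6 * 2.333 = 15.3978 m ≈ 1540 cm

1540 cm


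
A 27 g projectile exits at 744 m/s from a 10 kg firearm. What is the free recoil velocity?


v_recoil = m_p * v_p / m_gun = 0.027 * 744 / 10 = 2.009 m/s

2.009 m/s


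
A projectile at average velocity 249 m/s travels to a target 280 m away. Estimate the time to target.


t = d/v = 280/249 = 1.124 s

1.124 s


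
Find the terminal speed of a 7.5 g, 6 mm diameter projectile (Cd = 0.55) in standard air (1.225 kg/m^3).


A = pi*(d/2)^2 = pi*(6/2000)^2 = 2.82743e-05 m^2
vt = sqrt(2mg/(Cd*rho*A)) = sqrt(2*0.0075*9.81/(0.55 * 1.225 * 2.82743e-05)) = 87.89 m/s

87.89 m/s


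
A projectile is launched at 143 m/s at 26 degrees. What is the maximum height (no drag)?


H = (v0*sin(theta))^2 / (2g) = (143*sin(26°))^2 / (2*9.81) = 200.3 m

200.3 m


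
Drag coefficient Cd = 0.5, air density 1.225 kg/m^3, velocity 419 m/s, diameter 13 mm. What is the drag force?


A = pi*(d/2)^2 = pi*(13/2000)^2 = 1.32732e-04 m^2
Fd = 0.5*Cd*rho*A*v^2 = 0.5*0.5*1.225*1.32732e-04*419^2 = 7.136 N

7.136 N


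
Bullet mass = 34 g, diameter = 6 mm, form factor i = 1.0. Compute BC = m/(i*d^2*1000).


BC = m/(i*d^2*1000) = 34/(1.0 * 6^2 * 1000) = 0.0009444

0.0009444


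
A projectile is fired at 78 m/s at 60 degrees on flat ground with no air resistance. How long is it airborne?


T = 2*v0*sin(theta)/g = 2*78*sin(60°)/9.81 = 13.77 s

13.77 s


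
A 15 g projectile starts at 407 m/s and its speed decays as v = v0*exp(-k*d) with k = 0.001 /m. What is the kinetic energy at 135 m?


v = v0*exp(-k*d) = 407*exp(-0.001*135) = 355.602 m/s
E = 0.5*m*v^2 = 0.5*0.015*355.602^2 = 948.4 J

948.4 J


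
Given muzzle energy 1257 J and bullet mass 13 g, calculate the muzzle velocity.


v = sqrt(2*E/m) = sqrt(2*1257/0.013) = 439.8 m/s

439.8 m/s


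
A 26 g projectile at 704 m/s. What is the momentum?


p = m*v = 0.026*704 = 18.3 kg·m/s

18.3 kg·m/s


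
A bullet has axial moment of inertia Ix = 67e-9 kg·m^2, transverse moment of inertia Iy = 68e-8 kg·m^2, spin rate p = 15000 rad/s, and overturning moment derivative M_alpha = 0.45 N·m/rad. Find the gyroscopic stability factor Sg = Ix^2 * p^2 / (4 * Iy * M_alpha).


Sg = Ix^2 * p^2 / (4 * Iy * M_alpha) = (67e-9)^2 * 15000^2 / (4 * 68e-8 * 0.45) = 0.8252

0.8252


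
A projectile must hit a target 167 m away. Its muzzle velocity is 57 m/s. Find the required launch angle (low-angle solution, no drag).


sin(2*theta) = R*g/v0^2 = 167*9.81/57^2 = 0.504238, theta = arcsin(0.504238)/2 = 15.14°

15.14 degrees


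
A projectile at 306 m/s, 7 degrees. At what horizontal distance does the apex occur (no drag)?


R = v0^2*sin(2*theta)/g = 306^2*sin(2*7°)/9.81 = 2309.13 m
apex_dist = R/2 = 2309.13/2 = 1155 m

1155 m
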